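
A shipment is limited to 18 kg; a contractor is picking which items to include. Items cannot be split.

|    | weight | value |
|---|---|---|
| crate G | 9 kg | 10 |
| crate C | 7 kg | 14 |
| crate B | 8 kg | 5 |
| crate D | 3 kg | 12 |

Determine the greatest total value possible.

31

crate C + crate D: weight 7 + 3 = 10 ≤ 18, value 14 + 12 = 26.
crate C + crate B + crate D: weight 7 + 8 + 3 = 18 ≤ 18, value 14 + 5 + 12 = 31.
crate G + crate C: weight 9 + 7 = 16 ≤ 18, value 10 + 14 = 24.
Best is crate C, crate B, and crate D with total value 31.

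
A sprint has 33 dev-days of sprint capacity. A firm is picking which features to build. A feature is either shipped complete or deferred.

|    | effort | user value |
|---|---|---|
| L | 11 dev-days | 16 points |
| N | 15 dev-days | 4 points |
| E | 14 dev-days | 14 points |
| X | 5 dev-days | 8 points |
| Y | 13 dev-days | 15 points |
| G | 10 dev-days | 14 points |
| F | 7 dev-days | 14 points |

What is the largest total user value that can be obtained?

L + Y + F: effort 11 + 13 + 7 = 31 ≤ 33, user value 16 + 15 + 14 = 45.
L + G + F: effort 11 + 10 + 7 = 28 ≤ 33, user value 16 + 14 + 14 = 44.
L + X + G + F: effort 11 + 5 + 10 + 7 = 33 ≤ 33, user value 16 + 8 + 14 + 14 = 52.
Best is L, X, G, and F with total user value 52.

52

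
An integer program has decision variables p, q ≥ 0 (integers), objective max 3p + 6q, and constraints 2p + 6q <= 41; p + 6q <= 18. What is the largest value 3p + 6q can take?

54

(p,q)=(18,0): 2·18+6·0=36≤41, 1·18+6·0=18≤18, objective 54.
(p,q)=(17,0): 2·17+6·0=34≤41, 1·17+6·0=17≤18, objective 51.
The best lattice point is (18,0), giving 54.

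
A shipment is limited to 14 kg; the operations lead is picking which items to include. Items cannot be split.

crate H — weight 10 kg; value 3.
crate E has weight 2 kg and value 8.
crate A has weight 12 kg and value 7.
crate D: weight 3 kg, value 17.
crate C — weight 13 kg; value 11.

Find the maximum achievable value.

Allowing fractional choices, the relaxed optimum would be about 32.6, but items are indivisible.
crate E + crate D: weight 2 + 3 = 5 ≤ 14, value 8 + 17 = 25.
crate H + crate D: weight 10 + 3 = 13 ≤ 14, value 3 + 17 = 20.
Best is crate E and crate D with total value 25.

25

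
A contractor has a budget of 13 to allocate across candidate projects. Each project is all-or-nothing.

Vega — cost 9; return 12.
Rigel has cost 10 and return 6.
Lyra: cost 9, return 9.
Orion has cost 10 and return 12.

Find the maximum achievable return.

Treat it as a binary knapsack problem.
Allowing fractional choices, the relaxed optimum would be about 16.8, but projects are indivisible.
Orion: cost 10 ≤ 13, return 12.
Lyra: cost 9 ≤ 13, return 9.
Vega: cost 9 ≤ 13, return 12.
The maximum return is 12; one optimal choice is Vega.

12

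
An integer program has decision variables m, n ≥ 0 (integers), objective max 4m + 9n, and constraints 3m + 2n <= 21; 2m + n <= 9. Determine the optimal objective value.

81

(m,n)=(0,9): 3·0+2·9=18≤21, 2·0+1·9=9≤9, objective 81.
(m,n)=(0,8): 3·0+2·8=16≤21, 2·0+1·8=8≤9, objective 72.
The best lattice point is (0,9), giving 81.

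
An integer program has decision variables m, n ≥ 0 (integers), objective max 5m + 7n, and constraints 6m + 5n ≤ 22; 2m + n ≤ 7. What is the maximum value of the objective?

28

Relaxing integrality, the LP optimum is 30.80 at (m,n) = (0, 4.4), which is not an integer point.
(m,n)=(0,4): 6·0+5·4=20≤22, 2·0+1·4=4≤7, objective 28.
(m,n)=(1,3): 6·1+5·3=21≤22, 2·1+1·3=5≤7, objective 26.
(m,n)=(0,3): 6·0+5·3=15≤22, 2·0+1·3=3≤7, objective 21.
Maximum is 28 at (m,n)=(0,4).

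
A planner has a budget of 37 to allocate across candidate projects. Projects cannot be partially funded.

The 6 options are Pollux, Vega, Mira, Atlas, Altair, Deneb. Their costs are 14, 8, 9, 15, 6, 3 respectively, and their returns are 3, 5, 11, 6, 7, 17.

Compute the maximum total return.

41

This is an integer program with binary decision variables.
Take Mira, Atlas, Altair, and Deneb: cost 9 + 15 + 6 + 3 = 33 ≤ 37, return 11 + 6 + 7 + 17 = 41.
No other feasible combination does better.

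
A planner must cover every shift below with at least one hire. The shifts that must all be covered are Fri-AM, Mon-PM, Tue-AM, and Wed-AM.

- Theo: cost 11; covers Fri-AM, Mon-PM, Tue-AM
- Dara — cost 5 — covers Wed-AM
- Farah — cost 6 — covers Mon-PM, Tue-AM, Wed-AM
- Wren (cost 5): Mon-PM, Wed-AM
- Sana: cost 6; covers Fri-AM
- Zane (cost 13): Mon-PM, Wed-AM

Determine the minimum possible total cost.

Choose Farah and Sana: together they cover Fri-AM, Mon-PM, Tue-AM, Wed-AM — every shift.
Total cost: 6 + 6 = 12.
No cover costs less than 12.

12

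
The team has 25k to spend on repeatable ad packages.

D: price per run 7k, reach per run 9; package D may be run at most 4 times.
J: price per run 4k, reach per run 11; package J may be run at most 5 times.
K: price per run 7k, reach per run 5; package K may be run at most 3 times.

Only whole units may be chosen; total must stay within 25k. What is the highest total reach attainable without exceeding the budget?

J has the best ratio (11/4); taking only J gives at most 5×11 = 55 (stopped by the supply cap of 5).
Optimal: 5×J: price 20 ≤ 25, reach 5·11 = 55.

55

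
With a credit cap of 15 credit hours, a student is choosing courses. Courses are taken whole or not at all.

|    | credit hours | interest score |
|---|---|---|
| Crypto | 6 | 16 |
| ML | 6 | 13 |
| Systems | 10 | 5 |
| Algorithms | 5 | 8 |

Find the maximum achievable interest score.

29

Crypto + Algorithms: credit hours 6 + 5 = 11 ≤ 15, interest score 16 + 8 = 24.
ML + Algorithms: credit hours 6 + 5 = 11 ≤ 15, interest score 13 + 8 = 21.
Crypto + ML: credit hours 6 + 6 = 12 ≤ 15, interest score 16 + 13 = 29.
Best is Crypto and ML with total interest score 29.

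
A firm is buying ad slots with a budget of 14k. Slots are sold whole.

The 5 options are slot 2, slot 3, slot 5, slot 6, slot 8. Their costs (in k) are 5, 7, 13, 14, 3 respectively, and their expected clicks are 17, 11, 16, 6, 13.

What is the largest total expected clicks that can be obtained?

30

Take slot 2 and slot 8: cost 5 + 3 = 8 ≤ 14, expected clicks 17 + 13 = 30.
No other feasible combination does better.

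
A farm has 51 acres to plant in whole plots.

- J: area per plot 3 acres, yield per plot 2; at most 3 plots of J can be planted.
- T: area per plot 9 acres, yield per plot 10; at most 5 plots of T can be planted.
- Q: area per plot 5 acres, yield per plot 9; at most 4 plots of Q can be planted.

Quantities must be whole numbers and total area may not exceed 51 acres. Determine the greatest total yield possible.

68

This is a bounded integer knapsack.
Take 1×J, 3×T, and 4×Q: area 50 ≤ 51, yield 1·2 + 3·10 + 4·9 = 68.
Q has the best ratio (9/5) and is taken to its limit of 4; remaining capacity is filled optimally with the others.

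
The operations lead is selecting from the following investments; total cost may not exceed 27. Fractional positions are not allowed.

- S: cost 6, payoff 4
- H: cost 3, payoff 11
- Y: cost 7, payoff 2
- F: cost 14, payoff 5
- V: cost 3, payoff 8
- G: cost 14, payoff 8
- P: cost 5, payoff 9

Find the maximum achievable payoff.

H + V + G + P: cost 3 + 3 + 14 + 5 = 25 ≤ 27, payoff 11 + 8 + 8 + 9 = 36.
S + H + Y + V + P: cost 6 + 3 + 7 + 3 + 5 = 24 ≤ 27, payoff 4 + 11 + 2 + 8 + 9 = 34.
Best is H, V, G, and P with total payoff 36.

36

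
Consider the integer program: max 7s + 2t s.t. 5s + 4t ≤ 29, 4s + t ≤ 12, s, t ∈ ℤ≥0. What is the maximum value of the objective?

22

The continuous relaxation peaks at (1.73, 5.09) with value 22.27; rounding to a feasible lattice point costs some objective.
(s,t)=(2,4): 5·2+4·4=26≤29, 4·2+1·4=12≤12, objective 22.
(s,t)=(2,3): 5·2+4·3=22≤29, 4·2+1·3=11≤12, objective 20.
(s,t)=(1,6): 5·1+4·6=29≤29, 4·1+1·6=10≤12, objective 19.
The best lattice point is (2,4), giving 22.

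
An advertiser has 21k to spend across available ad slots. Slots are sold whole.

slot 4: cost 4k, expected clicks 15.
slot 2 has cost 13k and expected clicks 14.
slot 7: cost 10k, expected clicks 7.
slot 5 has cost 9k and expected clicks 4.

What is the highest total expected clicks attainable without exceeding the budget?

This is a 0-1 knapsack instance.
Take slot 4 and slot 2: cost 4 + 13 = 17 ≤ 21, expected clicks 15 + 14 = 29.
No other feasible combination does better.

29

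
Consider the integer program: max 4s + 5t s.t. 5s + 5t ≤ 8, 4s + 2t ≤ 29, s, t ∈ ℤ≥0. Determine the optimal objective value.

(s,t)=(0,1): 5·0+5·1=5≤8, 4·0+2·1=2≤29, objective 5.
(s,t)=(1,0): 5·1+5·0=5≤8, 4·1+2·0=4≤29, objective 4.
(s,t)=(0,0): 5·0+5·0=0≤8, 4·0+2·0=0≤29, objective 0.
No feasible integer point exceeds 5.

5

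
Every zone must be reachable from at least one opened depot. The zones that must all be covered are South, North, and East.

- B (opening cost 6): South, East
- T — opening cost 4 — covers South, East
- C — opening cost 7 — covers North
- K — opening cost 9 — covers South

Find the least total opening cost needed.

11

Choose T and C: together they cover South, North, East — every zone.
Total opening cost: 4 + 7 = 11.
No cover costs less than 11.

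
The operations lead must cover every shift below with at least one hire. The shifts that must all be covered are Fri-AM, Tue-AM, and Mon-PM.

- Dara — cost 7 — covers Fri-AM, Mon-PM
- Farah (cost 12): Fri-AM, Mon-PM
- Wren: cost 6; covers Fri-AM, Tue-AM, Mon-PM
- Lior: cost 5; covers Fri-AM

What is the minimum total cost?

Wren alone covers Fri-AM, Tue-AM, Mon-PM — every shift.
Total cost: 6.
No cover costs less than 6.

6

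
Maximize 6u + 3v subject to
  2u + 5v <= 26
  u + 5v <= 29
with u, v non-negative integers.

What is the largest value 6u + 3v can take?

78

(u,v)=(13,0): 2·13+5·0=26≤26, 1·13+5·0=13≤29, objective 78.
(u,v)=(12,0): 2·12+5·0=24≤26, 1·12+5·0=12≤29, objective 72.
No feasible integer point exceeds 78.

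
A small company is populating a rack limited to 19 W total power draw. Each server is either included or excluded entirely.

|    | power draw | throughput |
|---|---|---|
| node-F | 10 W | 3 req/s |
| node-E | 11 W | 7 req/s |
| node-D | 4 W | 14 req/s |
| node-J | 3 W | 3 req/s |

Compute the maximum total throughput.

24

node-E + node-D: power draw 11 + 4 = 15 ≤ 19, throughput 7 + 14 = 21.
node-F + node-D + node-J: power draw 10 + 4 + 3 = 17 ≤ 19, throughput 3 + 14 + 3 = 20.
node-E + node-D + node-J: power draw 11 + 4 + 3 = 18 ≤ 19, throughput 7 + 14 + 3 = 24.
Best is node-E, node-D, and node-J with total throughput 24.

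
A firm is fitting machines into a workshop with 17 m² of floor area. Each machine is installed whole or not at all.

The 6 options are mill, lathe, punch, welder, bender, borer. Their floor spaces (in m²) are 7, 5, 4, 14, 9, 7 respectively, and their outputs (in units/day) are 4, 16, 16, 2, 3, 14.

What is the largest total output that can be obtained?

46

Treat it as a binary knapsack problem.
lathe + punch: floor space 5 + 4 = 9 ≤ 17, output 16 + 16 = 32.
mill + lathe + punch: floor space 7 + 5 + 4 = 16 ≤ 17, output 4 + 16 + 16 = 36.
lathe + punch + borer: floor space 5 + 4 + 7 = 16 ≤ 17, output 16 + 16 + 14 = 46.
Best is lathe, punch, and borer with total output 46.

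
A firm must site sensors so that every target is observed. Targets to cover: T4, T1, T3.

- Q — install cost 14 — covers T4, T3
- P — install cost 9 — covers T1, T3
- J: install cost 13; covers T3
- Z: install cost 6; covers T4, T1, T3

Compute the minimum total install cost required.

6

Z alone covers T4, T1, T3 — every target.
Total install cost: 6.
No cover costs less than 6.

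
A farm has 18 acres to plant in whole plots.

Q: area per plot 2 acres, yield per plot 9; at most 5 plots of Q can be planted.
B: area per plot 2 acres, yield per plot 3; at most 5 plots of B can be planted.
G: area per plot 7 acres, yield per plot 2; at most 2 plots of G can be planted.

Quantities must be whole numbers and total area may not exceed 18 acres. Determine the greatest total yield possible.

5×Q and 3×B: area 16 ≤ 18, yield 5·9 + 3·3 = 54.
5×Q and 4×B: area 18 ≤ 18, yield 5·9 + 4·3 = 57.
Best is 57.

57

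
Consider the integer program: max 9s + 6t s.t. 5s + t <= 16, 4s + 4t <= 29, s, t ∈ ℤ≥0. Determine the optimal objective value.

48

The continuous relaxation peaks at (2.19, 5.06) with value 50.06; rounding to a feasible lattice point costs some objective.
(s,t)=(2,5): 5·2+1·5=15≤16, 4·2+4·5=28≤29, objective 48.
(s,t)=(1,6): 5·1+1·6=11≤16, 4·1+4·6=28≤29, objective 45.
No feasible integer point exceeds 48.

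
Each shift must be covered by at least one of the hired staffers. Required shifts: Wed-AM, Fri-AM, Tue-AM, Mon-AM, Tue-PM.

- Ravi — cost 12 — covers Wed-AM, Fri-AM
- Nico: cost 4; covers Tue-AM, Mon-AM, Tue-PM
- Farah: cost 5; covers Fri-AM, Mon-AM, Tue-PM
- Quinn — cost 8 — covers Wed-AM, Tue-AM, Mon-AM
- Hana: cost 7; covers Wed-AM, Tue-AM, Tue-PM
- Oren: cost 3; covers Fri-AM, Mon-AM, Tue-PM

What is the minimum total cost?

This is a weighted set-cover instance.
Choose Hana and Oren: together they cover Wed-AM, Fri-AM, Tue-AM, Mon-AM, Tue-PM — every shift.
Total cost: 7 + 3 = 10.
No cover costs less than 10.

10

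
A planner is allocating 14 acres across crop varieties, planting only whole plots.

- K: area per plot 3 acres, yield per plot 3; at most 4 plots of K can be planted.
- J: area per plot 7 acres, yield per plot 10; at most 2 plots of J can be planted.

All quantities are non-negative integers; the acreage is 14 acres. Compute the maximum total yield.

20

J has the best ratio (10/7); taking only J gives at most 2×10 = 20 (stopped by the area limit).
Optimal: 2×J: area 14 ≤ 14, yield 2·10 = 20.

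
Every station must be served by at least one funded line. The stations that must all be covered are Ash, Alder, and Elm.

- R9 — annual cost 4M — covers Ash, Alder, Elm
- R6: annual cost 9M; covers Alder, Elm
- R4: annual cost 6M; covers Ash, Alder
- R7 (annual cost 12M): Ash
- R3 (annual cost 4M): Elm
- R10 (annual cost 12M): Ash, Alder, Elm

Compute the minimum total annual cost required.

This is a weighted set-cover instance.
R9 alone covers Ash, Alder, Elm — every station.
Total annual cost: 4.
No cover costs less than 4.

4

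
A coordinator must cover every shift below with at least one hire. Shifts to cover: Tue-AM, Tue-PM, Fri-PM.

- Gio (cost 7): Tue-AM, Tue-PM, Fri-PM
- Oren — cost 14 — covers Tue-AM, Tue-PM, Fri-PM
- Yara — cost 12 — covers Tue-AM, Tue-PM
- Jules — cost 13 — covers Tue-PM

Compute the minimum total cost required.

7

This is a weighted set-cover instance.
Gio alone covers Tue-AM, Tue-PM, Fri-PM — every shift.
Total cost: 7.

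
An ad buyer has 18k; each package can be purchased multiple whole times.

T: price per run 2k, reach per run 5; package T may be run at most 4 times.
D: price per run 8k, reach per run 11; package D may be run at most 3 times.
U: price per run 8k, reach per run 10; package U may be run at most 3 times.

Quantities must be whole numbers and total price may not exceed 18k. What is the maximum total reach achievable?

4×T and 1×D: price 16 ≤ 18, reach 4·5 + 1·11 = 31.
4×T and 1×U: price 16 ≤ 18, reach 4·5 + 1·10 = 30.
Best is 31.

31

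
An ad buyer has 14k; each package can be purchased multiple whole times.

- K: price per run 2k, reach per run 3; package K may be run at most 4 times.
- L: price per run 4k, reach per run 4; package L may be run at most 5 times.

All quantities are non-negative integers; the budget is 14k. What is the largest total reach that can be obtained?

17

K has the best ratio (3/2); taking only K gives at most 4×3 = 12 (stopped by the supply cap of 4).
Mixing does better — 3×K and 2×L: price 14 ≤ 14, reach 3·3 + 2·4 = 17.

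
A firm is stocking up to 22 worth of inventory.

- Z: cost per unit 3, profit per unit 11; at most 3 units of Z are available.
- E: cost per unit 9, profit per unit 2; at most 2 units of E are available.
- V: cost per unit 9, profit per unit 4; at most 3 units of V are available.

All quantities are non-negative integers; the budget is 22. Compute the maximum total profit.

3×Z and 1×V: cost 18 ≤ 22, profit 3·11 + 1·4 = 37.
3×Z and 1×E: cost 18 ≤ 22, profit 3·11 + 1·2 = 35.
Best is 37.

37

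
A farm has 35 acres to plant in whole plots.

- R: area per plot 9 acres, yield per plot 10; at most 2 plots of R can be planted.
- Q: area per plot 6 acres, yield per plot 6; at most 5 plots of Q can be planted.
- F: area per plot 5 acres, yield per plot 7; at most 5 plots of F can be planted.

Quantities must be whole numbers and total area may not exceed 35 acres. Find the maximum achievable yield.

45

Take 1×R and 5×F: area 34 ≤ 35, yield 1·10 + 5·7 = 45.
F has the best ratio (7/5) and is taken to its limit of 5; remaining capacity is filled optimally with the others.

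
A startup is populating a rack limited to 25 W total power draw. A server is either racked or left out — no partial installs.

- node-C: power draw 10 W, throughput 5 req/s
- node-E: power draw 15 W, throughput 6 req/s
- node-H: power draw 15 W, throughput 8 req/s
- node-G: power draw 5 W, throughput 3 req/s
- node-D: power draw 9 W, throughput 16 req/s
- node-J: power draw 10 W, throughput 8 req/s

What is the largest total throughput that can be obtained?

27

Allowing fractional choices, the relaxed optimum would be about 27.5, but servers are indivisible.
node-D + node-J: power draw 9 + 10 = 19 ≤ 25, throughput 16 + 8 = 24.
node-G + node-D + node-J: power draw 5 + 9 + 10 = 24 ≤ 25, throughput 3 + 16 + 8 = 27.
node-H + node-D: power draw 15 + 9 = 24 ≤ 25, throughput 8 + 16 = 24.
Best is node-G, node-D, and node-J with total throughput 27.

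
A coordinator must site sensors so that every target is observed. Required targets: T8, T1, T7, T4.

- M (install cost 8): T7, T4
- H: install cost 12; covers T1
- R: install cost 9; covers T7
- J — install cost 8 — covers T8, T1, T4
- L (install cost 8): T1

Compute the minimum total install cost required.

16

Choose M and J: together they cover T8, T1, T7, T4 — every target.
Total install cost: 8 + 8 = 16.
No cover costs less than 16.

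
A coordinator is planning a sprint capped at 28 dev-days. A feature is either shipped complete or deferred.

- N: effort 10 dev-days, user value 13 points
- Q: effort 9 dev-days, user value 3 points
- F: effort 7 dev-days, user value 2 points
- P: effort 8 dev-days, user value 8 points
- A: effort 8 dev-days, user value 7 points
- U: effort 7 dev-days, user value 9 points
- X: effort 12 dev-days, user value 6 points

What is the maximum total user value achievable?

This is a 0-1 knapsack instance.
N + A + U: effort 10 + 8 + 7 = 25 ≤ 28, user value 13 + 7 + 9 = 29.
N + P + U: effort 10 + 8 + 7 = 25 ≤ 28, user value 13 + 8 + 9 = 30.
Best is N, P, and U with total user value 30.

30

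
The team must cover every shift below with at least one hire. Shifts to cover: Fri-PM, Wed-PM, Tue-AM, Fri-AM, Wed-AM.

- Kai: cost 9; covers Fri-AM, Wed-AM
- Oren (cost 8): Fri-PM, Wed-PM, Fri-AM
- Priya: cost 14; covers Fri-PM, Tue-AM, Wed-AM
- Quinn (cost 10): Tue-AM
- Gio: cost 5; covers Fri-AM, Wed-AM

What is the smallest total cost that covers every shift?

This is a weighted set-cover instance.
The greedy cost-per-new-shift heuristic would pick Gio, Oren, and Quinn for 23, but a cheaper cover exists.
Choose Oren and Priya: together they cover Fri-PM, Wed-PM, Tue-AM, Fri-AM, Wed-AM — every shift.
Total cost: 8 + 14 = 22.
No cover costs less than 22.

22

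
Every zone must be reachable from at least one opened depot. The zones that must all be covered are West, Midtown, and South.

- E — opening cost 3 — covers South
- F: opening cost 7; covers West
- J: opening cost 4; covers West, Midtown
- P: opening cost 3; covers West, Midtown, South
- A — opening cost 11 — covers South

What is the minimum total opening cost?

3

This is a weighted set-cover instance.
P alone covers West, Midtown, South — every zone.
Total opening cost: 3.
No cover costs less than 3.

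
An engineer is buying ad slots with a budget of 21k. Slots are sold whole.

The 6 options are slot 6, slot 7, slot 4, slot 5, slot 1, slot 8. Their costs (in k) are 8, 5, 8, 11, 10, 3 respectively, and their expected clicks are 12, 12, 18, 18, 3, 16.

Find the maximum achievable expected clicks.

46

This is an integer program with binary decision variables.
Allowing fractional choices, the relaxed optimum would be about 54.2, but ad slots are indivisible.
slot 6 + slot 4 + slot 8: cost 8 + 8 + 3 = 19 ≤ 21, expected clicks 12 + 18 + 16 = 46.
slot 7 + slot 4 + slot 8: cost 5 + 8 + 3 = 16 ≤ 21, expected clicks 12 + 18 + 16 = 46.
slot 7 + slot 5 + slot 8: cost 5 + 11 + 3 = 19 ≤ 21, expected clicks 12 + 18 + 16 = 46.
The maximum expected clicks is 46; one optimal choice is slot 7, slot 4, and slot 8.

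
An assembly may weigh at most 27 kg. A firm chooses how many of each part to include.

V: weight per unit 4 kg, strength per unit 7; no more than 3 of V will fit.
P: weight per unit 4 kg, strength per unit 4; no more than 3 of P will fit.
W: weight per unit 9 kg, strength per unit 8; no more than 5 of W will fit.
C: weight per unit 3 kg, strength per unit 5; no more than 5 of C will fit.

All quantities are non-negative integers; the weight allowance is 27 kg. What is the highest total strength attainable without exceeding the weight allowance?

46

V has the best ratio (7/4); taking only V gives at most 3×7 = 21 (stopped by the supply cap of 3).
Mixing does better — 3×V and 5×C: weight 27 ≤ 27, strength 3·7 + 5·5 = 46.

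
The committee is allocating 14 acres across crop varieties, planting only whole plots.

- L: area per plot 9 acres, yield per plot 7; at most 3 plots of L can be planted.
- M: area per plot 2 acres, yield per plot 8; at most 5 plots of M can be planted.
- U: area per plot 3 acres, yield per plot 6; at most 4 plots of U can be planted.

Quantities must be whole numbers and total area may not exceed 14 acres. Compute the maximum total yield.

46

M has the best ratio (8/2); taking only M gives at most 5×8 = 40 (stopped by the supply cap of 5).
Mixing does better — 5×M and 1×U: area 13 ≤ 14, yield 5·8 + 1·6 = 46.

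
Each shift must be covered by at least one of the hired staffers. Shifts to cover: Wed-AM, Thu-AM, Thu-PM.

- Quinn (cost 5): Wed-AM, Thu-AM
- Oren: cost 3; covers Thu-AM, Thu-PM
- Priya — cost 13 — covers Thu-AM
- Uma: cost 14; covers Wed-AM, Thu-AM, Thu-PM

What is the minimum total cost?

8

Choose Quinn and Oren: together they cover Wed-AM, Thu-AM, Thu-PM — every shift.
Total cost: 5 + 3 = 8.
No cover costs less than 8.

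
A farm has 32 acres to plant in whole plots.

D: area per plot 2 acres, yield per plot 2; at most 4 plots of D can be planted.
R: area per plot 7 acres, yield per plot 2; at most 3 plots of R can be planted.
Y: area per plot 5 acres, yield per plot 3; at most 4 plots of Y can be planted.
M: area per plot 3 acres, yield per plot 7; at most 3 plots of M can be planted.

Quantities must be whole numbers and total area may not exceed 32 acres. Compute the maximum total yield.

38

This is a bounded integer knapsack.
4×D, 3×Y, and 3×M: area 32 ≤ 32, yield 4·2 + 3·3 + 3·7 = 38.
3×D, 3×Y, and 3×M: area 30 ≤ 32, yield 3·2 + 3·3 + 3·7 = 36.
Best is 38.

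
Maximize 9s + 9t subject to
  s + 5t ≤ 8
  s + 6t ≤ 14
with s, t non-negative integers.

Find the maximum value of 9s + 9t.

72

(s,t)=(8,0): 1·8+5·0=8≤8, 1·8+6·0=8≤14, objective 72.
(s,t)=(7,0): 1·7+5·0=7≤8, 1·7+6·0=7≤14, objective 63.
The best lattice point is (8,0), giving 72.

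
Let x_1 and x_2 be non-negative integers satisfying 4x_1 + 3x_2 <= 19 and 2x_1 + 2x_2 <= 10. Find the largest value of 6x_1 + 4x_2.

(x_1,x_2)=(4,1) is feasible, giving 28.
(x_1,x_2)=(3,2) is feasible, giving 26.
(x_1,x_2)=(4,0) is feasible, giving 24.
The best lattice point is (4,1), giving 28.

28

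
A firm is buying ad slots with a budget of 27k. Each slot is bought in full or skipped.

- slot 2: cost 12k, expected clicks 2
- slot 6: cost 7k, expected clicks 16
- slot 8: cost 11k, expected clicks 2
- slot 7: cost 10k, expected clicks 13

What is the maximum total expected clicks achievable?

Treat it as a binary knapsack problem.
Allowing fractional choices, the relaxed optimum would be about 30.8, but ad slots are indivisible.
slot 6 + slot 8: cost 7 + 11 = 18 ≤ 27, expected clicks 16 + 2 = 18.
slot 6 + slot 7: cost 7 + 10 = 17 ≤ 27, expected clicks 16 + 13 = 29.
Best is slot 6 and slot 7 with total expected clicks 29.

29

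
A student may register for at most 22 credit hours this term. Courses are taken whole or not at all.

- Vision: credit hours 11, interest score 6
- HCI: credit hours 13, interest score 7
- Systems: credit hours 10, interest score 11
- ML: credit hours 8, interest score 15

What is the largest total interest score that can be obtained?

This is a 0-1 knapsack instance.
Take Systems and ML: credit hours 10 + 8 = 18 ≤ 22, interest score 11 + 15 = 26.
No other feasible combination does better.

26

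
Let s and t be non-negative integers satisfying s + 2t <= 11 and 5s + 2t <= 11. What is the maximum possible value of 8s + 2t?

The continuous relaxation peaks at (2.2, 0) with value 17.60; rounding to a feasible lattice point costs some objective.
(s,t)=(2,0): 1·2+2·0=2≤11, 5·2+2·0=10≤11, objective 16.
(s,t)=(1,1): 1·1+2·1=3≤11, 5·1+2·1=7≤11, objective 10.
(s,t)=(1,0): 1·1+2·0=1≤11, 5·1+2·0=5≤11, objective 8.
Maximum is 16 at (s,t)=(2,0).

16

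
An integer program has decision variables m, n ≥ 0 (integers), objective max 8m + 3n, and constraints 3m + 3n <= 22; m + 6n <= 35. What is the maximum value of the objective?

(m,n)=(7,0) is feasible, giving 56.
(m,n)=(6,1) is feasible, giving 51.
(m,n)=(6,0) is feasible, giving 48.
No feasible integer point exceeds 56.

56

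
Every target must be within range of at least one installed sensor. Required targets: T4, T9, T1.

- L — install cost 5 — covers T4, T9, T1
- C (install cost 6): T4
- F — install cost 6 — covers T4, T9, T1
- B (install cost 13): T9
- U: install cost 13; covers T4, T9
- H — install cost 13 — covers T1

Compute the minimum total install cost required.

5

L alone covers T4, T9, T1 — every target.
Total install cost: 5.
No cover costs less than 5.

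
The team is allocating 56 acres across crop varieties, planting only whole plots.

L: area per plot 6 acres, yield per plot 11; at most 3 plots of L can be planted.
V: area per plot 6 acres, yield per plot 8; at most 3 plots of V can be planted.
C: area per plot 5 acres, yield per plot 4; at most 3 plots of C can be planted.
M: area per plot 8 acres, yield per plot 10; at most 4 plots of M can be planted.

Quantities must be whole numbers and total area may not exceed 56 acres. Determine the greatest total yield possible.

81

3×L, 1×V, and 4×M: area 56 ≤ 56, yield 3·11 + 1·8 + 4·10 = 81.
3×L, 2×V, and 3×M: area 54 ≤ 56, yield 3·11 + 2·8 + 3·10 = 79.
Best is 81.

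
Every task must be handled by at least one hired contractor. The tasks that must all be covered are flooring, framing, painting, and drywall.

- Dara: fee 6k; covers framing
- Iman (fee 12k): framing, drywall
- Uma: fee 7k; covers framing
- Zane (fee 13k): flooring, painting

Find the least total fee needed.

25

The greedy cost-per-new-task heuristic would pick Dara, Zane, and Iman for 31, but a cheaper cover exists.
Choose Iman and Zane: together they cover flooring, framing, painting, drywall — every task.
Total fee: 12 + 13 = 25.
No cover costs less than 25.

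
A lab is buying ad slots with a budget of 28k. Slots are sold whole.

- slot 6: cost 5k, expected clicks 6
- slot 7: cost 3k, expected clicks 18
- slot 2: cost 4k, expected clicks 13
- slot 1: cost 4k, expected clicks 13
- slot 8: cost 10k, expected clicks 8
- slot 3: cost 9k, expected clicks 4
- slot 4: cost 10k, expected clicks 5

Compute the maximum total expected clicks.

Take slot 6, slot 7, slot 2, slot 1, and slot 8: cost 5 + 3 + 4 + 4 + 10 = 26 ≤ 28, expected clicks 6 + 18 + 13 + 13 + 8 = 58.
No other feasible combination does better.

58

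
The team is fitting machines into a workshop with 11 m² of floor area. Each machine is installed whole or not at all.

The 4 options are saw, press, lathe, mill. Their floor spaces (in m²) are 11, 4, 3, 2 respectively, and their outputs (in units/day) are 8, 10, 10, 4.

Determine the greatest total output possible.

Allowing fractional choices, the relaxed optimum would be about 25.5, but machines are indivisible.
press + lathe: floor space 4 + 3 = 7 ≤ 11, output 10 + 10 = 20.
press + lathe + mill: floor space 4 + 3 + 2 = 9 ≤ 11, output 10 + 10 + 4 = 24.
lathe + mill: floor space 3 + 2 = 5 ≤ 11, output 10 + 4 = 14.
Best is press, lathe, and mill with total output 24.

24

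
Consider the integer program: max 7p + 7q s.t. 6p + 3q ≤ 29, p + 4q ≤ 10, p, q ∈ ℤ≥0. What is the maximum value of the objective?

(p,q)=(4,1): 6·4+3·1=27≤29, 1·4+4·1=8≤10, objective 35.
(p,q)=(3,1): 6·3+3·1=21≤29, 1·3+4·1=7≤10, objective 28.
(p,q)=(4,0): 6·4+3·0=24≤29, 1·4+4·0=4≤10, objective 28.
Maximum is 35 at (p,q)=(4,1).

35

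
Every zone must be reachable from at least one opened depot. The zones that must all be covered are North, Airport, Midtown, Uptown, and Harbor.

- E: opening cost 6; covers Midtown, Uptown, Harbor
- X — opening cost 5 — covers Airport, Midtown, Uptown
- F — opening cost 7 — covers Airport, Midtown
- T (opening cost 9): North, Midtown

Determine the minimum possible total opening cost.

20

This is an integer covering problem.
Choose E, X, and T: together they cover North, Airport, Midtown, Uptown, Harbor — every zone.
Total opening cost: 6 + 5 + 9 = 20.
No cover costs less than 20.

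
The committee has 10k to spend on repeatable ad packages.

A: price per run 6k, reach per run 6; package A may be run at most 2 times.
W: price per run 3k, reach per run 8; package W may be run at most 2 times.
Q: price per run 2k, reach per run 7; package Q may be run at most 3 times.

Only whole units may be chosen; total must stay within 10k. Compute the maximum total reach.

30

Take 2×W and 2×Q: price 10 ≤ 10, reach 2·8 + 2·7 = 30.
No other integer combination yields more.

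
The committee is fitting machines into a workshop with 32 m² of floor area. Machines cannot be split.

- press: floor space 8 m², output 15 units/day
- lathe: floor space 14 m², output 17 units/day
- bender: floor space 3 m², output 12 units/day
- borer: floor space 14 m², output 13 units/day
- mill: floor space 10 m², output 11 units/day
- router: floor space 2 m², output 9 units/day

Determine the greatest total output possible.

This is a 0-1 knapsack instance.
press + bender + borer + router: floor space 8 + 3 + 14 + 2 = 27 ≤ 32, output 15 + 12 + 13 + 9 = 49.
press + lathe + bender + router: floor space 8 + 14 + 3 + 2 = 27 ≤ 32, output 15 + 17 + 12 + 9 = 53.
Best is press, lathe, bender, and router with total output 53.

53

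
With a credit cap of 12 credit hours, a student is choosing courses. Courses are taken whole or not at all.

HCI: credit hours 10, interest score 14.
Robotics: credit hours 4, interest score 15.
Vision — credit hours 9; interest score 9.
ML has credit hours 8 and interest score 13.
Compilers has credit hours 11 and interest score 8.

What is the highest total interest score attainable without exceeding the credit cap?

28

Robotics + ML: credit hours 4 + 8 = 12 ≤ 12, interest score 15 + 13 = 28.
Robotics: credit hours 4 ≤ 12, interest score 15.
Best is Robotics and ML with total interest score 28.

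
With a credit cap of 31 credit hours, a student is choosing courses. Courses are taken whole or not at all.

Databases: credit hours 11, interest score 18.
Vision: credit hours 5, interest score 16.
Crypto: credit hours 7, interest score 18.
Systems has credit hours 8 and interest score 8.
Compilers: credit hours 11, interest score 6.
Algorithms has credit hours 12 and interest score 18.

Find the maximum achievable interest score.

60

Treat it as a binary knapsack problem.
Allowing fractional choices, the relaxed optimum would be about 64.0, but courses are indivisible.
Databases + Vision + Crypto: credit hours 11 + 5 + 7 = 23 ≤ 31, interest score 18 + 16 + 18 = 52.
Databases + Vision + Crypto + Systems: credit hours 11 + 5 + 7 + 8 = 31 ≤ 31, interest score 18 + 16 + 18 + 8 = 60.
Databases + Crypto + Algorithms: credit hours 11 + 7 + 12 = 30 ≤ 31, interest score 18 + 18 + 18 = 54.
Best is Databases, Vision, Crypto, and Systems with total interest score 60.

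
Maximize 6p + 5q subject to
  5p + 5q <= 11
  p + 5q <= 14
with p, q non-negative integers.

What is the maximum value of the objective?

The continuous relaxation peaks at (2.2, 0) with value 13.20; rounding to a feasible lattice point costs some objective.
(p,q)=(2,0): 5·2+5·0=10≤11, 1·2+5·0=2≤14, objective 12.
(p,q)=(1,1): 5·1+5·1=10≤11, 1·1+5·1=6≤14, objective 11.
(p,q)=(1,0): 5·1+5·0=5≤11, 1·1+5·0=1≤14, objective 6.
Maximum is 12 at (p,q)=(2,0).

12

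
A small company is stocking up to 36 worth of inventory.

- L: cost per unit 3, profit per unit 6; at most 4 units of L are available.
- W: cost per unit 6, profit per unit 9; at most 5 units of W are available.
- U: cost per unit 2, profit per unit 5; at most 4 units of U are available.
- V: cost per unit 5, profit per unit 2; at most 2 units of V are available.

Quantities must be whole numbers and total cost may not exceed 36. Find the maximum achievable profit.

66

4×L, 3×W, and 3×U: cost 36 ≤ 36, profit 4·6 + 3·9 + 3·5 = 66.
3×L, 3×W, and 4×U: cost 35 ≤ 36, profit 3·6 + 3·9 + 4·5 = 65.
Best is 66.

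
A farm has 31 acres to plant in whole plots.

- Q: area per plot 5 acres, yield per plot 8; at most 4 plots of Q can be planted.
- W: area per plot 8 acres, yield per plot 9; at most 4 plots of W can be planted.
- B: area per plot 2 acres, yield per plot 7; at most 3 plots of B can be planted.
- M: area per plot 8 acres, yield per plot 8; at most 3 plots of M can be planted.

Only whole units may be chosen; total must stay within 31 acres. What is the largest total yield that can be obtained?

3×Q, 1×W, and 3×B: area 29 ≤ 31, yield 3·8 + 1·9 + 3·7 = 54.
3×Q, 3×B, and 1×M: area 29 ≤ 31, yield 3·8 + 3·7 + 1·8 = 53.
Best is 54.

54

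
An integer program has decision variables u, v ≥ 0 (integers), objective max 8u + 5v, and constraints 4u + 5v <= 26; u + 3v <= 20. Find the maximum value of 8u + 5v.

48

Relaxing integrality, the LP optimum is 52.00 at (u,v) = (6.5, 0), which is not an integer point.
(u,v)=(6,0): 4·6+5·0=24≤26, 1·6+3·0=6≤20, objective 48.
(u,v)=(5,1): 4·5+5·1=25≤26, 1·5+3·1=8≤20, objective 45.
(u,v)=(5,0): 4·5+5·0=20≤26, 1·5+3·0=5≤20, objective 40.
The best lattice point is (6,0), giving 48.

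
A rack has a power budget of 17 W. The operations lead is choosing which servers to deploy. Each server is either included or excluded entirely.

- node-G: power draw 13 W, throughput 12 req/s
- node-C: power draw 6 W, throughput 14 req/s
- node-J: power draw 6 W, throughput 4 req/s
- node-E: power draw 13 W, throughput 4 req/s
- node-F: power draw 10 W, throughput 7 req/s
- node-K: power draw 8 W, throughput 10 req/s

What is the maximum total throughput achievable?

24

node-C + node-K: power draw 6 + 8 = 14 ≤ 17, throughput 14 + 10 = 24.
node-C + node-F: power draw 6 + 10 = 16 ≤ 17, throughput 14 + 7 = 21.
node-C + node-J: power draw 6 + 6 = 12 ≤ 17, throughput 14 + 4 = 18.
Best is node-C and node-K with total throughput 24.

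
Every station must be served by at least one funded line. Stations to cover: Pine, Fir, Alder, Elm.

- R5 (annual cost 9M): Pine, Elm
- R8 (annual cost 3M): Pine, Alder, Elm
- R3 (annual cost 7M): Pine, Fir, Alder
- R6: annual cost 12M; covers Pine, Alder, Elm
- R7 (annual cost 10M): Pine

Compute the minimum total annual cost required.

10

Choose R8 and R3: together they cover Pine, Fir, Alder, Elm — every station.
Total annual cost: 3 + 7 = 10.
No cover costs less than 10.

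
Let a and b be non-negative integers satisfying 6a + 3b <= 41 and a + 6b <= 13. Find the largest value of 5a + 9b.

The continuous relaxation peaks at (6.27, 1.12) with value 41.45; rounding to a feasible lattice point costs some objective.
(a,b)=(6,1): 6·6+3·1=39≤41, 1·6+6·1=12≤13, objective 39.
(a,b)=(5,1): 6·5+3·1=33≤41, 1·5+6·1=11≤13, objective 34.
The best lattice point is (6,1), giving 39.

39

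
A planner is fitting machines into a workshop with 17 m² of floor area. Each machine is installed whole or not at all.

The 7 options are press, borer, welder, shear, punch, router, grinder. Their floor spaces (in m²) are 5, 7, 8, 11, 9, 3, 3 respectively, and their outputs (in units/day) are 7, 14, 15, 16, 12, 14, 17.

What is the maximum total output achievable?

Allowing fractional choices, the relaxed optimum would be about 52.5, but machines are indivisible.
welder + router + grinder: floor space 8 + 3 + 3 = 14 ≤ 17, output 15 + 14 + 17 = 46.
shear + router + grinder: floor space 11 + 3 + 3 = 17 ≤ 17, output 16 + 14 + 17 = 47.
borer + router + grinder: floor space 7 + 3 + 3 = 13 ≤ 17, output 14 + 14 + 17 = 45.
Best is shear, router, and grinder with total output 47.

47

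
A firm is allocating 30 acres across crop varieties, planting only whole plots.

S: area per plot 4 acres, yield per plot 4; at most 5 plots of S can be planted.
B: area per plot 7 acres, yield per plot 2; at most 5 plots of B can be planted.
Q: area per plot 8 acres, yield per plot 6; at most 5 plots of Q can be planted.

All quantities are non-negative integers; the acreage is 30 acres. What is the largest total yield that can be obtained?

26

3×S and 2×Q: area 28 ≤ 30, yield 3·4 + 2·6 = 24.
5×S and 1×Q: area 28 ≤ 30, yield 5·4 + 1·6 = 26.
Best is 26.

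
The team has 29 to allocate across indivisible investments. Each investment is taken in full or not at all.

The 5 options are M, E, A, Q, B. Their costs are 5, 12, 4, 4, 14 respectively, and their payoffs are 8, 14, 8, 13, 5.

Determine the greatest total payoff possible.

M + E + Q: cost 5 + 12 + 4 = 21 ≤ 29, payoff 8 + 14 + 13 = 35.
M + E + A + Q: cost 5 + 12 + 4 + 4 = 25 ≤ 29, payoff 8 + 14 + 8 + 13 = 43.
E + A + Q: cost 12 + 4 + 4 = 20 ≤ 29, payoff 14 + 8 + 13 = 35.
Best is M, E, A, and Q with total payoff 43.

43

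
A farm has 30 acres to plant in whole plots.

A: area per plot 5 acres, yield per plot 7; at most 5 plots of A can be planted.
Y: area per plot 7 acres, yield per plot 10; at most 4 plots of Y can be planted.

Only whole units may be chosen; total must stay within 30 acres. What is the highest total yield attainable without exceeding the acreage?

Y has the best ratio (10/7); taking only Y gives at most 4×10 = 40 (stopped by the area limit).
Mixing does better — 3×A and 2×Y: area 29 ≤ 30, yield 3·7 + 2·10 = 41.

41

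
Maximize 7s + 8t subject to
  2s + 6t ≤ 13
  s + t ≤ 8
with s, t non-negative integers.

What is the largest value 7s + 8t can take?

42

The continuous relaxation peaks at (6.5, 0) with value 45.50; rounding to a feasible lattice point costs some objective.
(s,t)=(6,0): 2·6+6·0=12≤13, 1·6+1·0=6≤8, objective 42.
(s,t)=(5,0): 2·5+6·0=10≤13, 1·5+1·0=5≤8, objective 35.
The best lattice point is (6,0), giving 42.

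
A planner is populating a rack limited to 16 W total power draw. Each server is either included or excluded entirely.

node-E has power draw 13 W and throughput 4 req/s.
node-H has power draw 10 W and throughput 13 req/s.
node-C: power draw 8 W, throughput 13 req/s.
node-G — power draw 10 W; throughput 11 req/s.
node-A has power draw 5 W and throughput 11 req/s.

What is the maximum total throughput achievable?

Allowing fractional choices, the relaxed optimum would be about 27.9, but servers are indivisible.
node-H + node-A: power draw 10 + 5 = 15 ≤ 16, throughput 13 + 11 = 24.
node-C + node-A: power draw 8 + 5 = 13 ≤ 16, throughput 13 + 11 = 24.
node-G + node-A: power draw 10 + 5 = 15 ≤ 16, throughput 11 + 11 = 22.
The maximum throughput is 24; one optimal choice is node-C and node-A.

24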